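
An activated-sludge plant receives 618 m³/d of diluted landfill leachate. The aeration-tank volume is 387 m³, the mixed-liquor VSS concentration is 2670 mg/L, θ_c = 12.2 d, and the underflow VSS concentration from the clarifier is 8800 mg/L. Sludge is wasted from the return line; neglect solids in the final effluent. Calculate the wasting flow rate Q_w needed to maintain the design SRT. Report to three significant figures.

Q_w ≈ 9.62 m³/d

θ_c = V·X/(Q_w·X_r) when wasting from the recycle, so Q_w = V·X/(θ_c·X_r) = 387.0 × 2670 / (12.2 × 8800) = 9.625 m³/d.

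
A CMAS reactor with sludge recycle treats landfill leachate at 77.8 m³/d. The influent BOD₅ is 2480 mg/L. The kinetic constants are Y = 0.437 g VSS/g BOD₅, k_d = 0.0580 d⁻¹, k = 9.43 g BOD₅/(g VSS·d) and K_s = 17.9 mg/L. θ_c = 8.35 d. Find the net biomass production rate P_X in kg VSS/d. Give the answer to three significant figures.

P_X ≈ 56.8 kg VSS/d

From the Monod/SRT balance for a CMAS, S = K_s·(1+k_d θ_c)/[θ_c·(Y k − k_d) − 1] = 17.9 × (1 + 0.0580 × 8.35) / [8.35 × (0.437 × 9.43 − 0.0580) − 1] = 26.57 / 32.93 = 0.8069 mg/L.
Y_obs = Y / (1 + k_d θ_c) = 0.437 / (1 + 0.0580 × 8.35) = 0.437 / 1.484 = 0.2944.
Mass of BOD₅ removed per day: Q(S₀ − S) = 77.8 × 2479 g/m³ = 192.9 kg/d.
P_X = Y_obs · Q(S₀ − S) = 0.2944 × 192.9 = 56.79 kg VSS/d.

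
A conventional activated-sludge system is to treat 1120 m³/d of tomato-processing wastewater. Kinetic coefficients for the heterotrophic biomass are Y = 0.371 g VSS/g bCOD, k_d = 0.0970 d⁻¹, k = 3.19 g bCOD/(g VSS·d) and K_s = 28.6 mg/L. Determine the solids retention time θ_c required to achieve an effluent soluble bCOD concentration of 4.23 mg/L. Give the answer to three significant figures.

Specific growth rate at S = 4.23 mg/L: μ = YkS/(K_s+S) = 0.371·3.19·4.23/(28.6+4.23) = 0.1525 d⁻¹.
1/θ_c = 0.1525 − 0.0970 = 0.05549 d⁻¹, so θ_c = 18.02 d.

θ_c ≈ 18.0 d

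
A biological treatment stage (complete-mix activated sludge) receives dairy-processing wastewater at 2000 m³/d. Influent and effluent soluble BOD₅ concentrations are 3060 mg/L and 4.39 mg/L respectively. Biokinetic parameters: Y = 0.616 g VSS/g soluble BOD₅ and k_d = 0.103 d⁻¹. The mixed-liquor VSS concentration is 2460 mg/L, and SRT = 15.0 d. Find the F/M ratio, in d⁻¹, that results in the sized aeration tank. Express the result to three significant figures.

Rearranging the biomass balance for a CMAS with decay, V = Y·Q·ΔS·θ_c / [X·(1+k_d θ_c)] = 0.616 × 2000 × (3060 − 4.39) × 15.0 / [2460 × (1 + 0.103 × 15.0)] = 5.65×10^7 / 6261 = 9019 m³.
Food-to-microorganism ratio F/M = Q S₀ / (V X) = 2000 × 3060 / (9019 × 2460) = 0.2758 d⁻¹.

F/M ≈ 0.276 d⁻¹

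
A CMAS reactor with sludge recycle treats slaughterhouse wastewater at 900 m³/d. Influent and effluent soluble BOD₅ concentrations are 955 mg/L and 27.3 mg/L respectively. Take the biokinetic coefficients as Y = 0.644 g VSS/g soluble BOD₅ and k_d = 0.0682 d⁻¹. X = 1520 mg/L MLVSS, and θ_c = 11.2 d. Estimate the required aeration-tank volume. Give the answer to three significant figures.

V ≈ 2250 m³

Rearranging the biomass balance for a CMAS with decay, V = Y·Q·ΔS·θ_c / [X·(1+k_d θ_c)] = 0.644 × 900 × (955 − 27.3) × 11.2 / [1520 × (1 + 0.0682 × 11.2)] = 6.02×10^6 / 2681 = 2246 m³.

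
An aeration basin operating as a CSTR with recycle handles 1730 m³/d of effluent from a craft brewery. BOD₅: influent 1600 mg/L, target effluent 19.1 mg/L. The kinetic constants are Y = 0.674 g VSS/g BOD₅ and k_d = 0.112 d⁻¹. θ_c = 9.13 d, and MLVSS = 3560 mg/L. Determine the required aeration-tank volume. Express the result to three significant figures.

Steady-state biomass mass balance: V·X·(1 + k_d·θ_c) = Y·Q·(S₀ − S)·θ_c, so V = 0.674 × 1730 × (1600 − 19.1) × 9.13 / [3560 × (1 + 0.112 × 9.13)] = 1.68×10^7 / 7200 = 2337 m³.

V ≈ 2340 m³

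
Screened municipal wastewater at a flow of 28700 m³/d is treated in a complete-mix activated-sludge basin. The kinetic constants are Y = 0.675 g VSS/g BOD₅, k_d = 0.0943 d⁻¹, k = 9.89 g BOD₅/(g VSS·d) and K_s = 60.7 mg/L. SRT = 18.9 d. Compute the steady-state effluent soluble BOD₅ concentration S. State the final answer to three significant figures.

S ≈ 1.37 mg/L

From the Monod/SRT balance for a CMAS, S = K_s·(1+k_d θ_c)/[θ_c·(Y k − k_d) − 1] = 60.7 × (1 + 0.0943 × 18.9) / [18.9 × (0.675 × 9.89 − 0.0943) − 1] = 168.9 / 123.4 = 1.369 mg/L.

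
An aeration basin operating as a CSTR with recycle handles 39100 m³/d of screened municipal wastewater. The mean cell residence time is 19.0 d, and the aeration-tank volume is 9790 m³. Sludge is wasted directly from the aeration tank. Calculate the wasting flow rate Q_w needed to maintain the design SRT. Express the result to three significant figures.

Wasting from the aeration tank: Q_w = V / θ_c = 9790 / 19.0 = 515.3 m³/d.

Q_w ≈ 515 m³/d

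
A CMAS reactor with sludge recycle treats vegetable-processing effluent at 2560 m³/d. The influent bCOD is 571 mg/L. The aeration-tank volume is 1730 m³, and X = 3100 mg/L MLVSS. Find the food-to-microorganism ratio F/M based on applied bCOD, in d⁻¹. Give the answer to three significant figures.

F/M ≈ 0.273 d⁻¹

Food-to-microorganism ratio F/M = Q S₀ / (V X) = 2560 × 571 / (1730 × 3100) = 0.2726 d⁻¹.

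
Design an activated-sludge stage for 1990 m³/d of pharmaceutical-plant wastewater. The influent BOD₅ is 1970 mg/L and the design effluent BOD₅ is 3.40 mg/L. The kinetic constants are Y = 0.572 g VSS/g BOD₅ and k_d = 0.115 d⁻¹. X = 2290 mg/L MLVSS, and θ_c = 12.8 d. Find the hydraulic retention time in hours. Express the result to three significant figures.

τ ≈ 61.0 h

From the SRT design equation V = Y Q (S₀−S) θ_c / [X (1 + k_d θ_c)] = 0.572 × 1990 × (1970 − 3.40) × 12.8 / [2290 × (1 + 0.115 × 12.8)] = 2.87×10^7 / 5661 = 5062 m³.
HRT = V/Q = 5062 m³ / 1990 m³·d⁻¹ = 2.544 d × 24 = 61.04 h.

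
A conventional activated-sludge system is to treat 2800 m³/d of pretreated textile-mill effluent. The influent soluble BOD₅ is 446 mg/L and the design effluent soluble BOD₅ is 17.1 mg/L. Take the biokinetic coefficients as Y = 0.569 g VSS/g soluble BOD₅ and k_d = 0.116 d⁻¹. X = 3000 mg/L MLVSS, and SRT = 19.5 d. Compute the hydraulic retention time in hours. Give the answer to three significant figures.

Rearranging the biomass balance for a CMAS with decay, V = Y·Q·ΔS·θ_c / [X·(1+k_d θ_c)] = 0.569 × 2800 × (446 − 17.1) × 19.5 / [3000 × (1 + 0.116 × 19.5)] = 1.33×10^7 / 9786 = 1362 m³.
τ = V/Q = 1362/2800 = 0.4863 d, or 11.67 h.

τ ≈ 11.7 h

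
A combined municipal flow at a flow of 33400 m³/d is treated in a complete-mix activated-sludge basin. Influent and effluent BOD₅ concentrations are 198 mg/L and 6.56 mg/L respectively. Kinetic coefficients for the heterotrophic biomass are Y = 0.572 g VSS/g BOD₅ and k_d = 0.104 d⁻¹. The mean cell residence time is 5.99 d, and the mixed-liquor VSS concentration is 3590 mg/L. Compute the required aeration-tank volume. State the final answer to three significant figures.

V ≈ 3760 m³

Rearranging the biomass balance for a CMAS with decay, V = Y·Q·ΔS·θ_c / [X·(1+k_d θ_c)] = 0.572 × 33400 × (198 − 6.56) × 5.99 / [3590 × (1 + 0.104 × 5.99)] = 2.19×10^7 / 5826 = 3760 m³.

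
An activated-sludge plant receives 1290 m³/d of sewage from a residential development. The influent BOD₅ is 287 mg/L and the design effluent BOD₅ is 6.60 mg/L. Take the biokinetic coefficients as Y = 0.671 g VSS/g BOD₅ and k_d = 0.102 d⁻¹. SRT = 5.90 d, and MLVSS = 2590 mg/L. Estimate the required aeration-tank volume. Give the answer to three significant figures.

V ≈ 345 m³

From the SRT design equation V = Y Q (S₀−S) θ_c / [X (1 + k_d θ_c)] = 0.671 × 1290 × (287 − 6.60) × 5.90 / [2590 × (1 + 0.102 × 5.90)] = 1.43×10^6 / 4149 = 345.2 m³.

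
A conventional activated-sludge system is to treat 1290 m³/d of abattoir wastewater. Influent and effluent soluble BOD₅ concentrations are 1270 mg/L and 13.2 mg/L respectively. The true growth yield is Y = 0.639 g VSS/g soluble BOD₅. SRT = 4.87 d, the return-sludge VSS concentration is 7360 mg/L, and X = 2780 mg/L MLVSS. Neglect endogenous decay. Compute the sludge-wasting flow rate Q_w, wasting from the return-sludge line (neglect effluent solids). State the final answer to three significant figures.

V·X = Y·Q·ΔS·θ_c gives V = 0.639 × 1290 × (1270 − 13.2) × 4.87 / 2780 = 1815 m³.
θ_c = V·X/(Q_w·X_r) when wasting from the recycle, so Q_w = V·X/(θ_c·X_r) = 1815 × 2780 / (4.87 × 7360) = 140.8 m³/d.

Q_w ≈ 141 m³/d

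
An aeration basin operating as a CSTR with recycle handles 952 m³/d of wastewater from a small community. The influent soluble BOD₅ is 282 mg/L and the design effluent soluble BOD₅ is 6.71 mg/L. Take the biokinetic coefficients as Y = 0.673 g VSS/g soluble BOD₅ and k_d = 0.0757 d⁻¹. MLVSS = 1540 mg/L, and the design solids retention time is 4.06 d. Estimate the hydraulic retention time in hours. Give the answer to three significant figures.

τ ≈ 8.97 h

From the SRT design equation V = Y Q (S₀−S) θ_c / [X (1 + k_d θ_c)] = 0.673 × 952 × (282 − 6.71) × 4.06 / [1540 × (1 + 0.0757 × 4.06)] = 7.16×10^5 / 2013 = 355.7 m³.
τ = V/Q = 355.7/952 = 0.3736 d, or 8.967 h.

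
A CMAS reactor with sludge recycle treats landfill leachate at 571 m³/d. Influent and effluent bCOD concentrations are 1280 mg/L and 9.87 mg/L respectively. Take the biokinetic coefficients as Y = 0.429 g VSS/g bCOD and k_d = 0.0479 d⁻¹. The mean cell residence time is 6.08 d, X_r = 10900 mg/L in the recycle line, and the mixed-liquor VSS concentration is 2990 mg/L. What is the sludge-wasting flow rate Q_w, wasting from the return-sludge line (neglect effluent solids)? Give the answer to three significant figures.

Steady-state biomass mass balance: V·X·(1 + k_d·θ_c) = Y·Q·(S₀ − S)·θ_c, so V = 0.429 × 571 × (1280 − 9.87) × 6.08 / [2990 × (1 + 0.0479 × 6.08)] = 1.89×10^6 / 3861 = 490.0 m³.
Q_w = (V·X)/(θ_c X_r) = 490.0 × 2990 / (6.08 × 10900) = 22.11 m³/d.

Q_w ≈ 22.1 m³/d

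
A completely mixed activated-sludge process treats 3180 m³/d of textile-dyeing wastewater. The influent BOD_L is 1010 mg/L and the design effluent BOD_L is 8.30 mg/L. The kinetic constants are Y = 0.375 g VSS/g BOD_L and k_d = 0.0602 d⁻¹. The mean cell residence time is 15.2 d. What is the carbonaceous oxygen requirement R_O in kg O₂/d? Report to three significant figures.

Observed yield with endogenous decay: Y_obs = Y / (1 + k_d·θ_c) = 0.375 / (1 + 0.0602 × 15.2) = 0.375 / 1.915 = 0.1958 g VSS/g BOD_L.
Q·(S₀ − S) = 3180 × (1010 − 8.30) × 10⁻³ = 3185 kg/d removed.
Net sludge production P_X = 0.1958 × 3185 = 623.8 kg VSS/d.
R_O = Q·(S₀ − S) − 1.42·P_X = 3185 − 1.42 × 623.8 = 2300 kg O₂/d.

R_O ≈ 2300 kg O₂/d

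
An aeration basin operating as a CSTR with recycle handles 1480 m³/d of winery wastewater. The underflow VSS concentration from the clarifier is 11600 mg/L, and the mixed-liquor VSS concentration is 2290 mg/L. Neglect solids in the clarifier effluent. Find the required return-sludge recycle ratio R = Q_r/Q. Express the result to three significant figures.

R ≈ 0.246

Solids balance on the clarifier gives (1+R)X = R·X_r, so R = X/(X_r − X) = 2290 / (11600 − 2290) = 0.2460.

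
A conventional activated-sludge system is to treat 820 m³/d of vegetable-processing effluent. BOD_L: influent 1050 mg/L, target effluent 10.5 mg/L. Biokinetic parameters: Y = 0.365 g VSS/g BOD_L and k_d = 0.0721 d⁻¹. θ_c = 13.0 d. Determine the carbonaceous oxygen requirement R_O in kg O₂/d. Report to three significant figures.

Y_obs = Y / (1 + k_d θ_c) = 0.365 / (1 + 0.0721 × 13.0) = 0.365 / 1.937 = 0.1884.
Substrate removed = Q·(S₀ − S) = 820 m³/d × (1050 − 10.5) g/m³ = 8.52×10^5 g/d = 852.4 kg/d.
Biomass synthesised: P_X = Y_obs × 852.4 = 160.6 kg VSS/d.
R_O = Q·ΔS − 1.42 P_X = 852.4 − 228.0 = 624.3 kg O₂/d.

R_O ≈ 624 kg O₂/d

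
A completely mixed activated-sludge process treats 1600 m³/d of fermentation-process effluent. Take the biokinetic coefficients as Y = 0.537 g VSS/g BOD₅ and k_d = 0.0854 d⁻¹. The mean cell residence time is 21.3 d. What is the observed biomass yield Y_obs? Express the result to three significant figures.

The observed yield is Y_obs = Y/(1 + k_d·θ_c) = 0.537 / (1 + 0.0854 × 21.3) = 0.537 / 2.819 = 0.1905 g VSS per g BOD₅ removed.

Y_obs ≈ 0.190 g VSS/g BOD₅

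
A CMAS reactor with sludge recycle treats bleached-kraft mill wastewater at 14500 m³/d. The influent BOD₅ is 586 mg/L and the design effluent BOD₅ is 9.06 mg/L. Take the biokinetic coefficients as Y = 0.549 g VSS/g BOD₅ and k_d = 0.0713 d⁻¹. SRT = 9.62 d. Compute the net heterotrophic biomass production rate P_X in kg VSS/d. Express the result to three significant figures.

P_X ≈ 2720 kg VSS/d

The observed yield is Y_obs = Y/(1 + k_d·θ_c) = 0.549 / (1 + 0.0713 × 9.62) = 0.549 / 1.686 = 0.3256 g VSS per g BOD₅ removed.
Mass of BOD₅ removed per day: Q(S₀ − S) = 14500 × 576.9 g/m³ = 8366 kg/d.
P_X = Y_obs · Q(S₀ − S) = 0.3256 × 8366 = 2724 kg VSS/d.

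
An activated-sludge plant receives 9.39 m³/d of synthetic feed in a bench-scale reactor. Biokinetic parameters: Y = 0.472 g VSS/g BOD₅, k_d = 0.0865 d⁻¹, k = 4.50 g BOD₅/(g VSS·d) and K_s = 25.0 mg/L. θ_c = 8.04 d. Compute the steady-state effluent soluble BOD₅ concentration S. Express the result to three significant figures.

From the Monod/SRT balance for a CMAS, S = K_s·(1+k_d θ_c)/[θ_c·(Y k − k_d) − 1] = 25.0 × (1 + 0.0865 × 8.04) / [8.04 × (0.472 × 4.50 − 0.0865) − 1] = 42.39 / 15.38 = 2.756 mg/L.

S ≈ 2.76 mg/L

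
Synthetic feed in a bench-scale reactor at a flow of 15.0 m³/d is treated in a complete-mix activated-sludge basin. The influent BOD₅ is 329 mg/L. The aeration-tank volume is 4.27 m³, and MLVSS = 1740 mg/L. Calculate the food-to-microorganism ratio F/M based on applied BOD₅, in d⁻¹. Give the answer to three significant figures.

F/M ≈ 0.664 d⁻¹

F/M = Q·S₀ / (V·X) = 15.0 × 329 / (4.270 × 1740) = 0.6642 g BOD₅·(g VSS·d)⁻¹.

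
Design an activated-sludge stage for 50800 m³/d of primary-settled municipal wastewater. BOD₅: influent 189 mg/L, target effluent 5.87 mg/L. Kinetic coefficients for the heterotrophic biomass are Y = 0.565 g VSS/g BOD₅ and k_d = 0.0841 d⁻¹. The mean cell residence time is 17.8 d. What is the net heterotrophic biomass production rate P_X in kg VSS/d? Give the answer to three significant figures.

Y_obs = Y / (1 + k_d θ_c) = 0.565 / (1 + 0.0841 × 17.8) = 0.565 / 2.497 = 0.2263.
Substrate removed = Q·(S₀ − S) = 50800 m³/d × (189 − 5.87) g/m³ = 9.3×10^6 g/d = 9303 kg/d.
Biomass produced: P_X = Y_obs·Q·ΔS = 0.2263 × 9303 ≈ 2105 kg VSS/d.

P_X ≈ 2110 kg VSS/d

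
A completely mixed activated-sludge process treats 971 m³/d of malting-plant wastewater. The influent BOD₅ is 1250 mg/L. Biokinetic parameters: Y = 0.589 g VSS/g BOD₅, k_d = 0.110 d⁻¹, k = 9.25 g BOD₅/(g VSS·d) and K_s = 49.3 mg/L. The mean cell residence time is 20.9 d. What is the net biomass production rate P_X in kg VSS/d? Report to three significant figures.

P_X ≈ 216 kg VSS/d

From the Monod/SRT balance for a CMAS, S = K_s·(1+k_d θ_c)/[θ_c·(Y k − k_d) − 1] = 49.3 × (1 + 0.110 × 20.9) / [20.9 × (0.589 × 9.25 − 0.110) − 1] = 162.6 / 110.6 = 1.471 mg/L.
Y_obs = Y / (1 + k_d θ_c) = 0.589 / (1 + 0.110 × 20.9) = 0.589 / 3.299 = 0.1785.
ΔS = 1250 − 1.47 = 1249 mg/L, so the substrate removal rate is 971 × 1249/1000 = 1212 kg BOD₅/d.
Net biomass production P_X = Y_obs × Q·(S₀ − S) = 0.1785 × 1212 = 216.4 kg VSS/d.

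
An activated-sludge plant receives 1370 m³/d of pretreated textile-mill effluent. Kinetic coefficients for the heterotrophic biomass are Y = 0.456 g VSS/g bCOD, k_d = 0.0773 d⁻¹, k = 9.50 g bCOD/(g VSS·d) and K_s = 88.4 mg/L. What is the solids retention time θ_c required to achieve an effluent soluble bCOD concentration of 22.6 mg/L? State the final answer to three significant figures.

Specific growth rate at S = 22.6 mg/L: μ = YkS/(K_s+S) = 0.456·9.50·22.6/(88.4+22.6) = 0.8820 d⁻¹.
θ_c = 1/(μ − k_d) = 1/(0.8820 − 0.0773) = 1/0.8047 = 1.243 d.

θ_c ≈ 1.24 d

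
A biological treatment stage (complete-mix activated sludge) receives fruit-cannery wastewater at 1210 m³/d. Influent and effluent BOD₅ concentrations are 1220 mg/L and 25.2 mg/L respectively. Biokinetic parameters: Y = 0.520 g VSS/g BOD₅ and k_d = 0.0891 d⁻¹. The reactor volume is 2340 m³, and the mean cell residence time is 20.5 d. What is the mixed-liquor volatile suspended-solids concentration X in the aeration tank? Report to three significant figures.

Solving the biomass balance for X: X = Y Q (S₀−S) θ_c / [V (1+k_d θ_c)] = 0.520 × 1210 × (1220 − 25.2) × 20.5 / [2340 × (1 + 0.0891 × 20.5)] = 2330 mg/L.

X ≈ 2330 mg/L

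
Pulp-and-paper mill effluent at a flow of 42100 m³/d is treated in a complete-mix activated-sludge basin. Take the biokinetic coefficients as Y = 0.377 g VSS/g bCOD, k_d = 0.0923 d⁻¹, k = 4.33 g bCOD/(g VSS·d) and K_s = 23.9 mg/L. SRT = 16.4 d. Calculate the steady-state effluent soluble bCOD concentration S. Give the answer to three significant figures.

From the Monod/SRT balance for a CMAS, S = K_s·(1+k_d θ_c)/[θ_c·(Y k − k_d) − 1] = 23.9 × (1 + 0.0923 × 16.4) / [16.4 × (0.377 × 4.33 − 0.0923) − 1] = 60.08 / 24.26 = 2.477 mg/L.

S ≈ 2.48 mg/L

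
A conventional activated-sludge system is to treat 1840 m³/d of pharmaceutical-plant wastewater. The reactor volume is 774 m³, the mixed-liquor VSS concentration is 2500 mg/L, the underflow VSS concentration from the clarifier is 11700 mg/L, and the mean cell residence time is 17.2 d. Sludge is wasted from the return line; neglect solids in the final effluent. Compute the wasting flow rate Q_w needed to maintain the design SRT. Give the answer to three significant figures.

θ_c = V·X/(Q_w·X_r) when wasting from the recycle, so Q_w = V·X/(θ_c·X_r) = 774.0 × 2500 / (17.2 × 11700) = 9.615 m³/d.

Q_w ≈ 9.62 m³/d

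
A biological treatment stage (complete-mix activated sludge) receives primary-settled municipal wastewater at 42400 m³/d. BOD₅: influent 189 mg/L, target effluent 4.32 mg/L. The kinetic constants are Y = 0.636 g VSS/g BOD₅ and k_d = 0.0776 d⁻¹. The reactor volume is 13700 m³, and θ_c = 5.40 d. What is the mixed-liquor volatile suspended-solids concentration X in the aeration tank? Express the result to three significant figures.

X ≈ 1380 mg/L

X = Y·Q·ΔS·θ_c / [V·(1 + k_d θ_c)] = 0.636 × 42400 × (189 − 4.32) × 5.40 / [13700 × (1 + 0.0776 × 5.40)] = 1383 mg/L.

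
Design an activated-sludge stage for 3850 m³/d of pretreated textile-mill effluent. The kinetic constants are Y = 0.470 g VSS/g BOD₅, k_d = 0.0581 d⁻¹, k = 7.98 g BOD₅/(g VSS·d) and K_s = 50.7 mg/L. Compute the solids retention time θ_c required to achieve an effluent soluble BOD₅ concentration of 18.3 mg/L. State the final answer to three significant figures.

θ_c ≈ 1.07 d

Specific growth rate at S = 18.3 mg/L: μ = YkS/(K_s+S) = 0.470·7.98·18.3/(50.7+18.3) = 0.9947 d⁻¹.
Then 1/θ_c = μ − k_d = 0.9947 − 0.0581 = 0.9366 d⁻¹, giving θ_c = 1.068 d.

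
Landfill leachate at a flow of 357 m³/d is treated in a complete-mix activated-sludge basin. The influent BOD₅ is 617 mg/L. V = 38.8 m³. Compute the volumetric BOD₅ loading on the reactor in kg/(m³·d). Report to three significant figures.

L_v ≈ 5.68 kg BOD₅/(m³·d)

Applied BOD₅ load per unit volume = Q·S₀/V = (357 × 617/1000)/38.80 = 5.677 kg BOD₅·m⁻³·d⁻¹.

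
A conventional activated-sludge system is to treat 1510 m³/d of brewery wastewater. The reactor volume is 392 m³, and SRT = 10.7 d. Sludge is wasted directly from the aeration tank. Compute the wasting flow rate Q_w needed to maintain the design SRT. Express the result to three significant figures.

Wasting from the aeration tank: Q_w = V / θ_c = 392.0 / 10.7 = 36.64 m³/d.

Q_w ≈ 36.6 m³/d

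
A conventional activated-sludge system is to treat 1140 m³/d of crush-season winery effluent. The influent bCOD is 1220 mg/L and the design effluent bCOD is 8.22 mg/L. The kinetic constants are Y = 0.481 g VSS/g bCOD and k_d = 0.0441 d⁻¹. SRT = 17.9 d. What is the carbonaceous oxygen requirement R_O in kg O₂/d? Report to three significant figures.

Y_obs = Y / (1 + k_d θ_c) = 0.481 / (1 + 0.0441 × 17.9) = 0.481 / 1.789 = 0.2688.
ΔS = 1220 − 8.22 = 1212 mg/L, so the substrate removal rate is 1140 × 1212/1000 = 1381 kg bCOD/d.
Biomass synthesised: P_X = Y_obs × 1381 = 371.3 kg VSS/d.
Carbonaceous O₂ demand = substrate oxidised − cell-mass equivalent = 1381 − 1.42 × 371.3 = 854.1 kg O₂/d.

R_O ≈ 854 kg O₂/d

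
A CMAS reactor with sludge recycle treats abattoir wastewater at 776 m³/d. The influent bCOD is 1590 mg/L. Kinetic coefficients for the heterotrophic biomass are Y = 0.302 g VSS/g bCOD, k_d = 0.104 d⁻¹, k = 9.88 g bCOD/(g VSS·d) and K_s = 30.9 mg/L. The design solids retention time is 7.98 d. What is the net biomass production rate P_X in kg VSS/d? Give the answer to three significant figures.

Effluent substrate depends only on kinetics and SRT: S = K_s(1 + k_d θ_c) / [θ_c(Yk − k_d) − 1] = 30.9 × (1 + 0.104 × 7.98) / [7.98 × (0.302 × 9.88 − 0.104) − 1] = 56.54 / 21.98 = 2.572 mg/L.
Observed yield with endogenous decay: Y_obs = Y / (1 + k_d·θ_c) = 0.302 / (1 + 0.104 × 7.98) = 0.302 / 1.830 = 0.1650 g VSS/g bCOD.
Mass of bCOD removed per day: Q(S₀ − S) = 776 × 1587 g/m³ = 1232 kg/d.
P_X = Y_obs · Q(S₀ − S) = 0.1650 × 1232 = 203.3 kg VSS/d.

P_X ≈ 203 kg VSS/d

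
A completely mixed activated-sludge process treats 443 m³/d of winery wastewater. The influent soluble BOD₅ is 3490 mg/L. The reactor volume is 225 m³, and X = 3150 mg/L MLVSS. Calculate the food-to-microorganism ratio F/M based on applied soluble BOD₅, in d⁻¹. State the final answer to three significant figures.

Food-to-microorganism ratio F/M = Q S₀ / (V X) = 443 × 3490 / (225.0 × 3150) = 2.181 d⁻¹.

F/M ≈ 2.18 d⁻¹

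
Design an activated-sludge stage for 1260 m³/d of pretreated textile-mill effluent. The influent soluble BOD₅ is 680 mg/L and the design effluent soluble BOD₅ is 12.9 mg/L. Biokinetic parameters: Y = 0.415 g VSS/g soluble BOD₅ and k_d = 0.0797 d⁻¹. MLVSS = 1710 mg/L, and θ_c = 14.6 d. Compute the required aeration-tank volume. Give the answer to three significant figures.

From the SRT design equation V = Y Q (S₀−S) θ_c / [X (1 + k_d θ_c)] = 0.415 × 1260 × (680 − 12.9) × 14.6 / [1710 × (1 + 0.0797 × 14.6)] = 5.09×10^6 / 3700 = 1377 m³.

V ≈ 1380 m³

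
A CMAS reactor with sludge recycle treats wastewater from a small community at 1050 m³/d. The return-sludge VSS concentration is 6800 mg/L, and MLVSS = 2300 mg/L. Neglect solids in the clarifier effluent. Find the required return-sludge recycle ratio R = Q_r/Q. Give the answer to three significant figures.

Solids balance on the clarifier gives (1+R)X = R·X_r, so R = X/(X_r − X) = 2300 / (6800 − 2300) = 0.5111.

R ≈ 0.511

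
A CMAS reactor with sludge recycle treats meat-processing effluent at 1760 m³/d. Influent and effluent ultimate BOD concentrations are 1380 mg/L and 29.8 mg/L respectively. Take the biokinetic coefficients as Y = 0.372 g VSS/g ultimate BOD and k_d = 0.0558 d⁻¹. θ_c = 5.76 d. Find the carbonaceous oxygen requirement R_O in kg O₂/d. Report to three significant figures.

Observed yield with endogenous decay: Y_obs = Y / (1 + k_d·θ_c) = 0.372 / (1 + 0.0558 × 5.76) = 0.372 / 1.321 = 0.2815 g VSS/g ultimate BOD.
Q·(S₀ − S) = 1760 × (1380 − 29.8) × 10⁻³ = 2376 kg/d removed.
P_X = Y_obs·Q·(S₀ − S) = 0.2815 × 2376 = 669.0 kg VSS/d.
R_O = Q·(S₀ − S) − 1.42·P_X = 2376 − 1.42 × 669.0 = 1426 kg O₂/d.

R_O ≈ 1430 kg O₂/d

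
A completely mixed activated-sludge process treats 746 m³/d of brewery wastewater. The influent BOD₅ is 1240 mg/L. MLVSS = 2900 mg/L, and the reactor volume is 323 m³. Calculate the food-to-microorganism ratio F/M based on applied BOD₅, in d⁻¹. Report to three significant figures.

F/M ≈ 0.988 d⁻¹

Food-to-microorganism ratio F/M = Q S₀ / (V X) = 746 × 1240 / (323.0 × 2900) = 0.9876 d⁻¹.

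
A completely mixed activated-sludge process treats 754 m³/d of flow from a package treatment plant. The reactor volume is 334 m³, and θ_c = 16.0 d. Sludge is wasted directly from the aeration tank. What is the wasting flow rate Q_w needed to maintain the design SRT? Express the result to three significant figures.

Q_w ≈ 20.9 m³/d

Wasting from the aeration tank: Q_w = V / θ_c = 334.0 / 16.0 = 20.88 m³/d.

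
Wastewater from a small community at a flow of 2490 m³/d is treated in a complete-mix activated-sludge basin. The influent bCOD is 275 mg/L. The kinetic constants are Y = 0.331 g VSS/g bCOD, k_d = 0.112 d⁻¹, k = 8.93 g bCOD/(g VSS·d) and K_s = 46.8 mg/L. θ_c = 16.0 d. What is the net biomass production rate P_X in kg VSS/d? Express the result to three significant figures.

P_X ≈ 80.3 kg VSS/d

For a completely mixed reactor with recycle the Lawrence–McCarty relation gives S = K_s·(1 + k_d·θ_c) / [θ_c·(Y·k − k_d) − 1] = 46.8 × (1 + 0.112 × 16.0) / [16.0 × (0.331 × 8.93 − 0.112) − 1] = 130.7 / 44.50 = 2.936 mg/L.
The observed yield is Y_obs = Y/(1 + k_d·θ_c) = 0.331 / (1 + 0.112 × 16.0) = 0.331 / 2.792 = 0.1186 g VSS per g bCOD removed.
Q·(S₀ − S) = 2490 × (275 − 2.94) × 10⁻³ = 677.4 kg/d removed.
Biomass produced: P_X = Y_obs·Q·ΔS = 0.1186 × 677.4 ≈ 80.31 kg VSS/d.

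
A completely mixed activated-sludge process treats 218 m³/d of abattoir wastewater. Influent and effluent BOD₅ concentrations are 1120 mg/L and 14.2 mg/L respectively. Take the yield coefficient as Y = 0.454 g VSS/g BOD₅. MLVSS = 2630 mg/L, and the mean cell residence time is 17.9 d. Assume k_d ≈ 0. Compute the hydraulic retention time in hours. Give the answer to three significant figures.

τ ≈ 82.0 h

Biomass mass balance (decay neglected): V·X = Y·Q·(S₀ − S)·θ_c, so V = 0.454 × 218 × (1120 − 14.2) × 17.9 / 2630 = 744.9 m³.
Hydraulic retention time τ = V/Q = 744.9 / 218 = 3.417 d = 82.01 h.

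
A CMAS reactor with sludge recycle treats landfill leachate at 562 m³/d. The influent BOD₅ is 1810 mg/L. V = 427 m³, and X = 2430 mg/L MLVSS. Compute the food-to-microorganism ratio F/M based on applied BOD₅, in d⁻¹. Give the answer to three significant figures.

Food-to-microorganism ratio F/M = Q S₀ / (V X) = 562 × 1810 / (427.0 × 2430) = 0.9803 d⁻¹.

F/M ≈ 0.980 d⁻¹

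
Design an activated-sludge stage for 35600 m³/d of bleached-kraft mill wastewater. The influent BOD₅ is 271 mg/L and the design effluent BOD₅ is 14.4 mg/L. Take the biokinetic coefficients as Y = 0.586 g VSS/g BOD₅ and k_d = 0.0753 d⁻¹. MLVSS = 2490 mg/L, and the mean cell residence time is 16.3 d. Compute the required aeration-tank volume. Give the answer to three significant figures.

V ≈ 15700 m³

Steady-state biomass mass balance: V·X·(1 + k_d·θ_c) = Y·Q·(S₀ − S)·θ_c, so V = 0.586 × 35600 × (271 − 14.4) × 16.3 / [2490 × (1 + 0.0753 × 16.3)] = 8.73×10^7 / 5546 = 15732 m³.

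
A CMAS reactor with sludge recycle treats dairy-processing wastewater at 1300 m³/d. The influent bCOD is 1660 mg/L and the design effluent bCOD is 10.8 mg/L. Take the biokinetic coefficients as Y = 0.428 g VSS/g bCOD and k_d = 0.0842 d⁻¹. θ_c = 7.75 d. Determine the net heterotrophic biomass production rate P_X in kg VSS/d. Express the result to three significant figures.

Observed yield with endogenous decay: Y_obs = Y / (1 + k_d·θ_c) = 0.428 / (1 + 0.0842 × 7.75) = 0.428 / 1.653 = 0.2590 g VSS/g bCOD.
Substrate removed = Q·(S₀ − S) = 1300 m³/d × (1660 − 10.8) g/m³ = 2.14×10^6 g/d = 2144 kg/d.
P_X = Y_obs · Q(S₀ − S) = 0.2590 × 2144 = 555.3 kg VSS/d.

P_X ≈ 555 kg VSS/d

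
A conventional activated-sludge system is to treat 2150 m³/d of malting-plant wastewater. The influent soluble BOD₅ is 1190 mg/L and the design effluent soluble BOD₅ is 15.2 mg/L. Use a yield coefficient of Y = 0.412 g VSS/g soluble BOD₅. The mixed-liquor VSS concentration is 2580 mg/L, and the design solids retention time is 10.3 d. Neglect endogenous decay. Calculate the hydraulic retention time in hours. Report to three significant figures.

With k_d = 0 the design equation reduces to V = Y Q (S₀−S) θ_c / X = 0.412 × 2150 × (1190 − 15.2) × 10.3 / 2580 = 4154 m³.
τ = V/Q = 4154/2150 = 1.932 d, or 46.38 h.

τ ≈ 46.4 h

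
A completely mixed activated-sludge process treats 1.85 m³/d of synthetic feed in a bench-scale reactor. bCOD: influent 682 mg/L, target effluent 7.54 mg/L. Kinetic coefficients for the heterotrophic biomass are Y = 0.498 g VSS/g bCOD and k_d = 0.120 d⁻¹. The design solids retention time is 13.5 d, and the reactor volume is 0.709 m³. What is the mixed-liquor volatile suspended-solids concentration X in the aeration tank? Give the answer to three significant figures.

X ≈ 4520 mg/L

From V·X·(1 + k_d·θ_c) = Y·Q·(S₀ − S)·θ_c: X = 0.498 × 1.85 × (682 − 7.54) × 13.5 / [0.709 × (1 + 0.120 × 13.5)] = 4516 mg/L.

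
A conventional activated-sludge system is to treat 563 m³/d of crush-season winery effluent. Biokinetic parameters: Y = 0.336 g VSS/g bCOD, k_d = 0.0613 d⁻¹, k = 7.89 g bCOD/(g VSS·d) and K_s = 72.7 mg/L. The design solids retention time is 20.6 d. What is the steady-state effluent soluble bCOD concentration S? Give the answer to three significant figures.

S ≈ 3.14 mg/L

From the Monod/SRT balance for a CMAS, S = K_s·(1+k_d θ_c)/[θ_c·(Y k − k_d) − 1] = 72.7 × (1 + 0.0613 × 20.6) / [20.6 × (0.336 × 7.89 − 0.0613) − 1] = 164.5 / 52.35 = 3.142 mg/L.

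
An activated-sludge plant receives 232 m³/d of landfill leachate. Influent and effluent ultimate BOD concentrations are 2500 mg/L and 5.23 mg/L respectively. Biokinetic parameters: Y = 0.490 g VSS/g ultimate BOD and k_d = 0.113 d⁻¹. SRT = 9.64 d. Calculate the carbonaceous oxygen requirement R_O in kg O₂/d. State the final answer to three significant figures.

R_O ≈ 386 kg O₂/d

Correct the yield for decay: Y_obs = Y/(1 + k_d θ_c) = 0.490 / (1 + 0.113 × 9.64) = 0.490 / 2.089 = 0.2345.
ΔS = 2500 − 5.23 = 2495 mg/L, so the substrate removal rate is 232 × 2495/1000 = 578.8 kg ultimate BOD/d.
Net sludge production P_X = 0.2345 × 578.8 = 135.7 kg VSS/d.
R_O = Q·ΔS − 1.42 P_X = 578.8 − 192.8 = 386.0 kg O₂/d.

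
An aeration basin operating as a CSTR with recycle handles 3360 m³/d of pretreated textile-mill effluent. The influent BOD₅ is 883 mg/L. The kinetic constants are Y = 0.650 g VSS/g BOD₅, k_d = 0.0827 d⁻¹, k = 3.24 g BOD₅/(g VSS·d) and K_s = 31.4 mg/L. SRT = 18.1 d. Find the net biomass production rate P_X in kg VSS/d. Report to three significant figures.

For a completely mixed reactor with recycle the Lawrence–McCarty relation gives S = K_s·(1 + k_d·θ_c) / [θ_c·(Y·k − k_d) − 1] = 31.4 × (1 + 0.0827 × 18.1) / [18.1 × (0.650 × 3.24 − 0.0827) − 1] = 78.40 / 35.62 = 2.201 mg/L.
Observed yield with endogenous decay: Y_obs = Y / (1 + k_d·θ_c) = 0.650 / (1 + 0.0827 × 18.1) = 0.650 / 2.497 = 0.2603 g VSS/g BOD₅.
ΔS = 883 − 2.20 = 880.8 mg/L, so the substrate removal rate is 3360 × 880.8/1000 = 2959 kg BOD₅/d.
Biomass produced: P_X = Y_obs·Q·ΔS = 0.2603 × 2959 ≈ 770.4 kg VSS/d.

P_X ≈ 770 kg VSS/d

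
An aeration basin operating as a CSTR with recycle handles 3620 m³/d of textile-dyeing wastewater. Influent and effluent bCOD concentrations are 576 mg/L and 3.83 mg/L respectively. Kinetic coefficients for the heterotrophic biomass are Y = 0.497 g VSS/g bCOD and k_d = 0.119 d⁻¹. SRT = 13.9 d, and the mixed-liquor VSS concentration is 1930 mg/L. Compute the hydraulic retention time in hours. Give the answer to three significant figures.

Steady-state biomass mass balance: V·X·(1 + k_d·θ_c) = Y·Q·(S₀ − S)·θ_c, so V = 0.497 × 3620 × (576 − 3.83) × 13.9 / [1930 × (1 + 0.119 × 13.9)] = 1.43×10^7 / 5122 = 2793 m³.
HRT = V/Q = 2793 m³ / 3620 m³·d⁻¹ = 0.7717 d × 24 = 18.52 h.

τ ≈ 18.5 h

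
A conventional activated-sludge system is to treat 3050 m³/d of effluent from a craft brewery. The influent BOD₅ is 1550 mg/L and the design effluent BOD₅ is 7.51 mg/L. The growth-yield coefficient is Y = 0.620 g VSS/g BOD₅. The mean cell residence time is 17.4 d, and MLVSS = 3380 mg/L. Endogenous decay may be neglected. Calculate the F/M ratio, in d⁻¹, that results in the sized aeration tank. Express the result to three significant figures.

F/M ≈ 0.0931 d⁻¹

V·X = Y·Q·ΔS·θ_c gives V = 0.620 × 3050 × (1550 − 7.51) × 17.4 / 3380 = 15016 m³.
F/M = applied load / biomass = Q·S₀/(V·X) = 3050 × 1550 / (15016 × 3380) = 0.09315 d⁻¹.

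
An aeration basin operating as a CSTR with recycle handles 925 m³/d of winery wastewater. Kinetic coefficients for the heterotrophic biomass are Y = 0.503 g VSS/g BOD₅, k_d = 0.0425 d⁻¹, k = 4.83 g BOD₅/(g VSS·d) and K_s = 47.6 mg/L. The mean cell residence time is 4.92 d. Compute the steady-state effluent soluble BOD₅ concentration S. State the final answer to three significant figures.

For a completely mixed reactor with recycle the Lawrence–McCarty relation gives S = K_s·(1 + k_d·θ_c) / [θ_c·(Y·k − k_d) − 1] = 47.6 × (1 + 0.0425 × 4.92) / [4.92 × (0.503 × 4.83 − 0.0425) − 1] = 57.55 / 10.74 = 5.357 mg/L.

S ≈ 5.36 mg/L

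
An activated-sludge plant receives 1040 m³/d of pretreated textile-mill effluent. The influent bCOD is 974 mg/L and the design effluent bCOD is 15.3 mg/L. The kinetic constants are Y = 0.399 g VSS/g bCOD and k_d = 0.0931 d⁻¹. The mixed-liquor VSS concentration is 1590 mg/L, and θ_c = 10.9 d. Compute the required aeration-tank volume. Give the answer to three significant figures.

Steady-state biomass mass balance: V·X·(1 + k_d·θ_c) = Y·Q·(S₀ − S)·θ_c, so V = 0.399 × 1040 × (974 − 15.3) × 10.9 / [1590 × (1 + 0.0931 × 10.9)] = 4.34×10^6 / 3204 = 1354 m³.

V ≈ 1350 m³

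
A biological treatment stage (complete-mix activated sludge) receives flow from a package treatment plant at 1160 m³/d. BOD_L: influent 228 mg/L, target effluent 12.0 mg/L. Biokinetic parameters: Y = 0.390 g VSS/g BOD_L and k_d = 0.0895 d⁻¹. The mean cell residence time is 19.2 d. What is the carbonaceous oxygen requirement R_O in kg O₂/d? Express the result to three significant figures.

R_O ≈ 200 kg O₂/d

Correct the yield for decay: Y_obs = Y/(1 + k_d θ_c) = 0.390 / (1 + 0.0895 × 19.2) = 0.390 / 2.718 = 0.1435.
Mass of BOD_L removed per day: Q(S₀ − S) = 1160 × 216.0 g/m³ = 250.6 kg/d.
Net sludge production P_X = 0.1435 × 250.6 = 35.95 kg VSS/d.
Carbonaceous O₂ demand = substrate oxidised − cell-mass equivalent = 250.6 − 1.42 × 35.95 = 199.5 kg O₂/d.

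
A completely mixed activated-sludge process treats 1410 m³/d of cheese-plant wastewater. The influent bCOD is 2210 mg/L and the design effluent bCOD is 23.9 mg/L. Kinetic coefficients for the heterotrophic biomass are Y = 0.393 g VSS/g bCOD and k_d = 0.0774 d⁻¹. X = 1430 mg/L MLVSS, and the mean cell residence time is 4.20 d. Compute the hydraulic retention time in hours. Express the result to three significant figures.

Rearranging the biomass balance for a CMAS with decay, V = Y·Q·ΔS·θ_c / [X·(1+k_d θ_c)] = 0.393 × 1410 × (2210 − 23.9) × 4.20 / [1430 × (1 + 0.0774 × 4.20)] = 5.09×10^6 / 1895 = 2685 m³.
Hydraulic retention time τ = V/Q = 2685 / 1410 = 1.904 d = 45.70 h.

τ ≈ 45.7 h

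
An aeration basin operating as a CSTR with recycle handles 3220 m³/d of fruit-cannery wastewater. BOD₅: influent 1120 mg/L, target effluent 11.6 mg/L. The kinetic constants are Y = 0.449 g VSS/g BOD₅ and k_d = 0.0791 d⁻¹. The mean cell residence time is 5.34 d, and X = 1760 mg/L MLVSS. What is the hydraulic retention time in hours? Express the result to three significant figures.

Rearranging the biomass balance for a CMAS with decay, V = Y·Q·ΔS·θ_c / [X·(1+k_d θ_c)] = 0.449 × 3220 × (1120 − 11.6) × 5.34 / [1760 × (1 + 0.0791 × 5.34)] = 8.56×10^6 / 2503 = 3418 m³.
τ = V/Q = 3418/3220 = 1.062 d, or 25.48 h.

τ ≈ 25.5 h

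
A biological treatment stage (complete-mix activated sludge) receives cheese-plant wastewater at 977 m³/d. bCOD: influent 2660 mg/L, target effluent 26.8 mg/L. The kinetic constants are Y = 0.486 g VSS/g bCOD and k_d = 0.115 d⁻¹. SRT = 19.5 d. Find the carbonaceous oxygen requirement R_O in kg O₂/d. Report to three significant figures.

R_O ≈ 2030 kg O₂/d

Observed yield with endogenous decay: Y_obs = Y / (1 + k_d·θ_c) = 0.486 / (1 + 0.115 × 19.5) = 0.486 / 3.243 = 0.1499 g VSS/g bCOD.
Substrate removed = Q·(S₀ − S) = 977 m³/d × (2660 − 26.8) g/m³ = 2.57×10^6 g/d = 2573 kg/d.
Net sludge production P_X = 0.1499 × 2573 = 385.6 kg VSS/d.
R_O = Q·(S₀ − S) − 1.42·P_X = 2573 − 1.42 × 385.6 = 2025 kg O₂/d.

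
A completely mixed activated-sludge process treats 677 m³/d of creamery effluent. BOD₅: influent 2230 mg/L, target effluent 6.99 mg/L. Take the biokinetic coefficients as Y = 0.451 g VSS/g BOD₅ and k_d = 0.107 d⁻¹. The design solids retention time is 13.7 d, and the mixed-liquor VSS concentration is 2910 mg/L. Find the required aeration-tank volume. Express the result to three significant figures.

V ≈ 1300 m³

Steady-state biomass mass balance: V·X·(1 + k_d·θ_c) = Y·Q·(S₀ − S)·θ_c, so V = 0.451 × 677 × (2230 − 6.99) × 13.7 / [2910 × (1 + 0.107 × 13.7)] = 9.3×10^6 / 7176 = 1296 m³.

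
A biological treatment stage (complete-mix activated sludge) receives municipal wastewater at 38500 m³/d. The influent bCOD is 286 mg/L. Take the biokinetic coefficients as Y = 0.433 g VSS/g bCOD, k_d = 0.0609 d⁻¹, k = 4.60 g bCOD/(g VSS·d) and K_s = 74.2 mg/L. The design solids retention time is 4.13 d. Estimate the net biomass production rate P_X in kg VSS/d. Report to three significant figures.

P_X ≈ 3630 kg VSS/d

Effluent substrate depends only on kinetics and SRT: S = K_s(1 + k_d θ_c) / [θ_c(Yk − k_d) − 1] = 74.2 × (1 + 0.0609 × 4.13) / [4.13 × (0.433 × 4.60 − 0.0609) − 1] = 92.86 / 6.975 = 13.31 mg/L.
The observed yield is Y_obs = Y/(1 + k_d·θ_c) = 0.433 / (1 + 0.0609 × 4.13) = 0.433 / 1.252 = 0.3460 g VSS per g bCOD removed.
Q·(S₀ − S) = 38500 × (286 − 13.3) × 10⁻³ = 10499 kg/d removed.
Biomass produced: P_X = Y_obs·Q·ΔS = 0.3460 × 10499 ≈ 3632 kg VSS/d.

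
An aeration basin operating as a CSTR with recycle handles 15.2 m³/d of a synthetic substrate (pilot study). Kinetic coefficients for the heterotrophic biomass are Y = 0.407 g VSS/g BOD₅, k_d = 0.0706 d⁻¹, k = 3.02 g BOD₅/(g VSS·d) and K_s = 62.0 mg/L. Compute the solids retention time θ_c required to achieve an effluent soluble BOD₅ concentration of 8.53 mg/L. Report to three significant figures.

At the target effluent, Y k S/(K_s+S) = 0.407×3.02×8.53/70.53 = 0.1487 d⁻¹.
1/θ_c = 0.1487 − 0.0706 = 0.07805 d⁻¹, so θ_c = 12.81 d.

θ_c ≈ 12.8 d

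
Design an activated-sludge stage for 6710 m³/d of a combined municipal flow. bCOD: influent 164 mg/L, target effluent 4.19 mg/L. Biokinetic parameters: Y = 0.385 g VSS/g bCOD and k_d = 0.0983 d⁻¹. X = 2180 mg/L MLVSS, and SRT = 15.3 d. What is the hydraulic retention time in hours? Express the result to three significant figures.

τ ≈ 4.14 h

From the SRT design equation V = Y Q (S₀−S) θ_c / [X (1 + k_d θ_c)] = 0.385 × 6710 × (164 − 4.19) × 15.3 / [2180 × (1 + 0.0983 × 15.3)] = 6.32×10^6 / 5459 = 1157 m³.
τ = V/Q = 1157/6710 = 0.1725 d, or 4.139 h.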